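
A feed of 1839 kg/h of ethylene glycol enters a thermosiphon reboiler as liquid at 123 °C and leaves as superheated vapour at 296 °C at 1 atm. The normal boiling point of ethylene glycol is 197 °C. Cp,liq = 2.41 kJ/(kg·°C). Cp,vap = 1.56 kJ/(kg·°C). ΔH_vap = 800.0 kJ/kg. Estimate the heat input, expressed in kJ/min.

liquid 123→197 °C: 178.34 kJ/kg
vaporisation at 197 °C: 800 kJ/kg
vapour 197→296 °C: 154.44 kJ/kg
Δh = 178.34 + 800 + 154.44 = 1132.8 kJ/kg
Q = ṁ·Δh = 1839 kg/h × 1132.8 kJ/kg = 2.0832e+06 kJ/h
|Q| = 578.66 kW = 34720 kJ/min

Q = 34700 kJ/min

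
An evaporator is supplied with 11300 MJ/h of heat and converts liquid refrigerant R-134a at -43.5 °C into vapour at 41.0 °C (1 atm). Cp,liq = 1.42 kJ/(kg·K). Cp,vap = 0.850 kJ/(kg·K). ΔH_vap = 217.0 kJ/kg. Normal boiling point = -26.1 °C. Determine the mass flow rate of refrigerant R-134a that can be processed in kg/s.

Δh = 1.42×(-26.1−-43.5) + 217.0 + 0.850×(41.0−-26.1) = 298.74 kJ/kg
Q = 11300 MJ/h = 3138.9 kJ/s = 3138.9 kJ/s
ṁ = Q/Δh = 3138.9 / 298.74 = 10.507 kg/s

ṁ = 10.5 kg/s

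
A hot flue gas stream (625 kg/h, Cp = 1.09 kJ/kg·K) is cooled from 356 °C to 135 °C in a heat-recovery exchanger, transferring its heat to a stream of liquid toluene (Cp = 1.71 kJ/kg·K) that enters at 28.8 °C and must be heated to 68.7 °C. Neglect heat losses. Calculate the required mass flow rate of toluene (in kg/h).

Heat released by hot stream: Q = 625 × 1.09 × (356 − 135) = 150560 kJ/h
Energy balance on cold side (adiabatic exchanger): Q = ṁ_c·Cp_c·(T_c,out − T_c,in)
ṁ_c = 150560 / [1.71 × (68.7 − 28.8)] = 2206.6 kg/h

ṁ_c = 2210 kg/h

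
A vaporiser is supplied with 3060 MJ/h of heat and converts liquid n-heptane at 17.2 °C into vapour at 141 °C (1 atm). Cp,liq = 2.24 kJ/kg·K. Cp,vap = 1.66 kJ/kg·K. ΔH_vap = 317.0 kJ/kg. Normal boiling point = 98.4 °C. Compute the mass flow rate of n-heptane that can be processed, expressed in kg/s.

ṁ = 1.49 kg/s

Δh = 2.24×(98.4−17.2) + 317.0 + 1.66×(141−98.4) = 569.6 kJ/kg
Q = 3060 MJ/h = 850 kJ/s = 850 kJ/s
ṁ = Q/Δh = 850 / 569.6 = 1.4923 kg/s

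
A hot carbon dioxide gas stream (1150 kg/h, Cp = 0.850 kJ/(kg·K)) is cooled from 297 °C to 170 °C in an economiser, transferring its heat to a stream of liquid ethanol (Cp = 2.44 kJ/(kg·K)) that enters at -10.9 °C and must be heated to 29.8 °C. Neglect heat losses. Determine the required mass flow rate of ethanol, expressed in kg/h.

ṁ_c = 1250 kg/h

Heat released by hot stream: Q = 1150 × 0.850 × (297 − 170) = 124140 kJ/h
Energy balance on cold side (adiabatic exchanger): Q = ṁ_c·Cp_c·(T_c,out − T_c,in)
ṁ_c = 124140 / [2.44 × (29.8 − -10.9)] = 1250.1 kg/h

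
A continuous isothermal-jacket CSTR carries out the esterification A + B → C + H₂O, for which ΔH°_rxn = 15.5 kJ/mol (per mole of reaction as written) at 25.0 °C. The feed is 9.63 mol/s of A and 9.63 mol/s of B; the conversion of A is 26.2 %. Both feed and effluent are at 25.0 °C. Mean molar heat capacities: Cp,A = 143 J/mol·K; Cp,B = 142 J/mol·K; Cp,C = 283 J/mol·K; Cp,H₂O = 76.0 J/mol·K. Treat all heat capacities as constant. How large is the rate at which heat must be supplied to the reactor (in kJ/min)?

Q_in = 2350 kJ/min

Extent of reaction ξ = 0.262 × 9.63 = 2.5231 mol/s
Reaction term: ξ·ΔH°_rxn = 2.5231 × 15.5 = 39.107 kJ/s
Q = ΔH = 39.107 kJ/s = 39.107 kW
Heat supplied = 2346.4 kJ/min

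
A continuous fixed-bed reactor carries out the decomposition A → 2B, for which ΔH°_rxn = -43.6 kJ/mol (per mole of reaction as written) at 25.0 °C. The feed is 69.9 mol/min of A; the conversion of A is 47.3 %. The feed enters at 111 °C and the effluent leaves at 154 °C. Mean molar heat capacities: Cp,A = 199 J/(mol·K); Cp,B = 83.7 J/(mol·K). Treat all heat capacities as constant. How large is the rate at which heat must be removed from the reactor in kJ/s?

Extent of reaction ξ = 0.473 × 69.9 = 33.063 mol/min
Reaction term: ξ·ΔH°_rxn = 33.063 × -43.6 = -1441.5 kJ/min
Sensible, feed 111→25 °C: -1196.3 kJ/min
Outlet flows (mol/min): A 36.837, B 66.125
Sensible, products 25→154 °C: 1659.6 kJ/min
Q = ΔH = -978.18 kJ/min = -16.303 kW
Heat removed = 16.303 kJ/s

Q_out = 16.3 kJ/s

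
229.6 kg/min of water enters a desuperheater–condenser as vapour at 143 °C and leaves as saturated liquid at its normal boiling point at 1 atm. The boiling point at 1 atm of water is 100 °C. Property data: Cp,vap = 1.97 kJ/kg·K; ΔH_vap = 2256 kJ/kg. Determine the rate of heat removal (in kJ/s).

vapour 143→100 °C: -84.71 kJ/kg
condensation at 100 °C: -2256 kJ/kg
Δh = -84.71 + -2256 = -2340.7 kJ/kg
Q = ṁ·Δh = 229.6 kg/min × -2340.7 kJ/kg = -537430 kJ/min
|Q| = 8957.1 kW

Q_c = 8960 kJ/s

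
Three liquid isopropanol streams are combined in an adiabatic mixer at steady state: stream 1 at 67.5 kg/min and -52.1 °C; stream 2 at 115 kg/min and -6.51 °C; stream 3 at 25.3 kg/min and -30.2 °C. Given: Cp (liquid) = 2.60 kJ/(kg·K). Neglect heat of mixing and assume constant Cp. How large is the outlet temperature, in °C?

Adiabatic, steady state ⇒ Σ ṁᵢCp,ᵢ(T_out − Tᵢ) = 0
T_out = Σ ṁᵢCp,ᵢTᵢ / Σ ṁᵢCp,ᵢ
      = -13077 / 540.28 = -24.203 °C

T_out = -24.2 °C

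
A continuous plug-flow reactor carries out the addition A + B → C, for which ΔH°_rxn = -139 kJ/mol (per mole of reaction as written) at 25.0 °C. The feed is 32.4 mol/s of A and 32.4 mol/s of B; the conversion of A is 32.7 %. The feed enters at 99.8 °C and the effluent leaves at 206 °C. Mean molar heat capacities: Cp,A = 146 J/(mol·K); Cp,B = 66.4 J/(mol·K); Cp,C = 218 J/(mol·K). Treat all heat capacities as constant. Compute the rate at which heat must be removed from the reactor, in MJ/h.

Extent of reaction ξ = 0.327 × 32.4 = 10.595 mol/s
Reaction term: ξ·ΔH°_rxn = 10.595 × -139 = -1472.7 kJ/s
Sensible, feed 99.8→25 °C: -514.76 kJ/s
Outlet flows (mol/s): A 21.805, B 21.805, C 10.595
Sensible, products 25→206 °C: 1256.3 kJ/s
Q = ΔH = -731.1 kJ/s = -731.1 kW
Heat removed = 2631.9 MJ/h

Q_out = 2630 MJ/h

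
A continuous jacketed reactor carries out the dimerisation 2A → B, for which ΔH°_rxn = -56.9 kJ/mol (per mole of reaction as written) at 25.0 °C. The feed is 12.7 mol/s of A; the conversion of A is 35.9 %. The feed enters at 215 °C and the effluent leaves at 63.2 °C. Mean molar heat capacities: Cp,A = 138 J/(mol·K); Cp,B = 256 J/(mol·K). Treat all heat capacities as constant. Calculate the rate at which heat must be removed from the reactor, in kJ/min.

Q_out = 23800 kJ/min

Extent of reaction ξ = 0.359 × 12.7 / 2 = 2.2796 mol/s
Reaction term: ξ·ΔH°_rxn = 2.2796 × -56.9 = -129.71 kJ/s
Sensible, feed 215→25 °C: -332.99 kJ/s
Outlet flows (mol/s): A 8.1407, B 2.2796
Sensible, products 25→63.2 °C: 65.208 kJ/s
Q = ΔH = -397.5 kJ/s = -397.5 kW
Heat removed = 23850 kJ/min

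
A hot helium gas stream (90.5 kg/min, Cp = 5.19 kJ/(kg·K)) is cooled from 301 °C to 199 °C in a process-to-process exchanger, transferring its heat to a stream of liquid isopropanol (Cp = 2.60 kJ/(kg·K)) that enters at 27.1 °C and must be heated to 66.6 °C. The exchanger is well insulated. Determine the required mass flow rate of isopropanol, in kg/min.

Heat released by hot stream: Q = 90.5 × 5.19 × (301 − 199) = 47909 kJ/min
Energy balance on cold side (adiabatic exchanger): Q = ṁ_c·Cp_c·(T_c,out − T_c,in)
ṁ_c = 47909 / [2.60 × (66.6 − 27.1)] = 466.49 kg/min

ṁ_c = 466 kg/min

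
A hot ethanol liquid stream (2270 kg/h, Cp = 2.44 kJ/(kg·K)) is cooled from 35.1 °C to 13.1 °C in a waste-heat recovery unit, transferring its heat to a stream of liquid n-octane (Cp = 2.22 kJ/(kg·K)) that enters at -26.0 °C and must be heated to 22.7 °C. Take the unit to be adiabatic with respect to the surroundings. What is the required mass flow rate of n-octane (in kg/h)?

ṁ_c = 1130 kg/h

Heat released by hot stream: Q = 2270 × 2.44 × (35.1 − 13.1) = 121850 kJ/h
Energy balance on cold side (adiabatic exchanger): Q = ṁ_c·Cp_c·(T_c,out − T_c,in)
ṁ_c = 121850 / [2.22 × (22.7 − -26.0)] = 1127.1 kg/h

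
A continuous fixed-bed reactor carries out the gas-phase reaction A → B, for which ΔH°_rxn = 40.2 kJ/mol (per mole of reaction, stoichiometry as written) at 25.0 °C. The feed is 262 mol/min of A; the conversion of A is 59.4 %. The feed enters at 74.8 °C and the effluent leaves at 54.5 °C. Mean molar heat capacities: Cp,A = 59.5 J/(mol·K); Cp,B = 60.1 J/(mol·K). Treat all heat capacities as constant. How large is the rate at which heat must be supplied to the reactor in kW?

Extent of reaction ξ = 0.594 × 262 = 155.63 mol/min
Reaction term: ξ·ΔH°_rxn = 155.63 × 40.2 = 6256.2 kJ/min
Sensible, feed 74.8→25 °C: -776.33 kJ/min
Outlet flows (mol/min): A 106.37, B 155.63
Sensible, products 25→54.5 °C: 462.63 kJ/min
Q = ΔH = 5942.5 kJ/min = 99.042 kW
Heat supplied = 99.042 kW

Q_in = 99.0 kW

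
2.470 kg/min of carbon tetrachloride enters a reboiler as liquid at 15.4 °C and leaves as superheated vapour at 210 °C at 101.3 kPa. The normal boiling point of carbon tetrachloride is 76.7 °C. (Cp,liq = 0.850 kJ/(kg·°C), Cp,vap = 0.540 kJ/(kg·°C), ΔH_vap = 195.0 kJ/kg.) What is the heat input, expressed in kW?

liquid 15.4→76.7 °C: 52.105 kJ/kg
vaporisation at 76.7 °C: 195 kJ/kg
vapour 76.7→210 °C: 71.982 kJ/kg
Δh = 52.105 + 195 + 71.982 = 319.09 kJ/kg
Q = ṁ·Δh = 2.470 kg/min × 319.09 kJ/kg = 788.14 kJ/min
|Q| = 13.136 kW

Q = 13.1 kW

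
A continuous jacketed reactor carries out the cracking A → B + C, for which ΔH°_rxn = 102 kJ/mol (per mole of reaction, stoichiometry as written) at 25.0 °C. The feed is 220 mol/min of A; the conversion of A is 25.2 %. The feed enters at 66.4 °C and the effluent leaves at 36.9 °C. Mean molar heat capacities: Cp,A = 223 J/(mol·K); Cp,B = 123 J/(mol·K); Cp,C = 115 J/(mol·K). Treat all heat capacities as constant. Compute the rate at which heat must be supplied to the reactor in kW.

Q_in = 70.3 kW

Extent of reaction ξ = 0.252 × 220 = 55.44 mol/min
Reaction term: ξ·ΔH°_rxn = 55.44 × 102 = 5654.9 kJ/min
Sensible, feed 66.4→25 °C: -2031.1 kJ/min
Outlet flows (mol/min): A 164.56, B 55.44, C 55.44
Sensible, products 25→36.9 °C: 593.71 kJ/min
Q = ΔH = 4217.5 kJ/min = 70.292 kW
Heat supplied = 70.292 kW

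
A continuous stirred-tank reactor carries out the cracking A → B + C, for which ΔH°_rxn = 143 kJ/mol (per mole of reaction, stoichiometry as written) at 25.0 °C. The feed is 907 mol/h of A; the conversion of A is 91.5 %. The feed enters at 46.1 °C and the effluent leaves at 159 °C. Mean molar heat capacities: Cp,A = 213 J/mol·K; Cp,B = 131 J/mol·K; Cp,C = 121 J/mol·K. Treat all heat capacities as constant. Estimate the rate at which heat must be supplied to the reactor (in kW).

Q_in = 40.2 kW

Extent of reaction ξ = 0.915 × 907 = 829.91 mol/h
Reaction term: ξ·ΔH°_rxn = 829.91 × 143 = 118680 kJ/h
Sensible, feed 46.1→25 °C: -4076.3 kJ/h
Outlet flows (mol/h): A 77.095, B 829.91, C 829.91
Sensible, products 25→159 °C: 30225 kJ/h
Q = ΔH = 144820 kJ/h = 40.229 kW
Heat supplied = 40.229 kW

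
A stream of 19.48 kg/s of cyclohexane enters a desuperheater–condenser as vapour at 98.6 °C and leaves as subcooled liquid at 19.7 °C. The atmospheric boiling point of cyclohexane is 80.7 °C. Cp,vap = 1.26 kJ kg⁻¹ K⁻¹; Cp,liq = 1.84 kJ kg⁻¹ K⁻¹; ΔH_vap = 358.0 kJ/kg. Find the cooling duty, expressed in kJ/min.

vapour 98.6→80.7 °C: -22.554 kJ/kg
condensation at 80.7 °C: -358 kJ/kg
liquid 80.7→19.7 °C: -112.24 kJ/kg
Δh = -22.554 + -358 + -112.24 = -492.79 kJ/kg
Q = ṁ·Δh = 19.48 kg/s × -492.79 kJ/kg = -9599.6 kJ/s
|Q| = 9599.6 kW = 575980 kJ/min

Q_c = 576000 kJ/min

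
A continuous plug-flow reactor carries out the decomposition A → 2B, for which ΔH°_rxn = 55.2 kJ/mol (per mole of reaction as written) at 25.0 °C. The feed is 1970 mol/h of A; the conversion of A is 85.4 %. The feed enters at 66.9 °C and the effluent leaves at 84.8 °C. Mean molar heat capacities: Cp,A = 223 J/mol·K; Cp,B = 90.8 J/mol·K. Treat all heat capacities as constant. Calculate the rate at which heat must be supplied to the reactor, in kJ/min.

Q_in = 1610 kJ/min

Extent of reaction ξ = 0.854 × 1970 = 1682.4 mol/h
Reaction term: ξ·ΔH°_rxn = 1682.4 × 55.2 = 92867 kJ/h
Sensible, feed 66.9→25 °C: -18407 kJ/h
Outlet flows (mol/h): A 287.62, B 3364.8
Sensible, products 25→84.8 °C: 22106 kJ/h
Q = ΔH = 96566 kJ/h = 26.824 kW
Heat supplied = 1609.4 kJ/min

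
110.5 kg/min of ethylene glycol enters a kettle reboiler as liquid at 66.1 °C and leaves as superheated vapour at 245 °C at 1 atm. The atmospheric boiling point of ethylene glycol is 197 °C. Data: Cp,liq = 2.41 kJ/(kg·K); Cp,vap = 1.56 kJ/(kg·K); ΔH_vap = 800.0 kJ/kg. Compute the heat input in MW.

Q = 2.19 MW

liquid 66.1→197 °C: 315.47 kJ/kg
vaporisation at 197 °C: 800 kJ/kg
vapour 197→245 °C: 74.88 kJ/kg
Δh = 315.47 + 800 + 74.88 = 1190.3 kJ/kg
Q = ṁ·Δh = 110.5 kg/min × 1190.3 kJ/kg = 131530 kJ/min
|Q| = 2192.2 kW = 2.1922 MW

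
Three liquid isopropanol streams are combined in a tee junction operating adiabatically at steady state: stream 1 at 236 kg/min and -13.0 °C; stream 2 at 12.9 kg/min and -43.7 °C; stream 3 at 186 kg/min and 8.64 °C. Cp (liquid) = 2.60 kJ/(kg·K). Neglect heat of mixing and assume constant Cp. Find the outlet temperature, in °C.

Energy balance with Q = 0: Σ ṁᵢCp,ᵢ(T_out − Tᵢ) = 0
Σ ṁᵢCp,ᵢTᵢ = 236×2.60×-13.0 + 12.9×2.60×-43.7 + 186×2.60×8.64 = -5264.2
Σ ṁᵢCp,ᵢ = 236×2.60 + 12.9×2.60 + 186×2.60 = 1130.7
T_out = -5264.2 / 1130.7 = -4.6555 °C

T_out = -4.66 °C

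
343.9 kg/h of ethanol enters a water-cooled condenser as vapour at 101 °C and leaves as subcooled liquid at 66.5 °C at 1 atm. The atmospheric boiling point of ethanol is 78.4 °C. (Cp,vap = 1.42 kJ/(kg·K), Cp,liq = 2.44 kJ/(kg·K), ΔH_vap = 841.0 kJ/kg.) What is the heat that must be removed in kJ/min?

Q_c = 5170 kJ/min

vapour 101→78.4 °C: -32.092 kJ/kg
condensation at 78.4 °C: -841 kJ/kg
liquid 78.4→66.5 °C: -29.036 kJ/kg
Δh = -32.092 + -841 + -29.036 = -902.13 kJ/kg
Q = ṁ·Δh = 343.9 kg/h × -902.13 kJ/kg = -310240 kJ/h
|Q| = 86.178 kW = 5170.7 kJ/min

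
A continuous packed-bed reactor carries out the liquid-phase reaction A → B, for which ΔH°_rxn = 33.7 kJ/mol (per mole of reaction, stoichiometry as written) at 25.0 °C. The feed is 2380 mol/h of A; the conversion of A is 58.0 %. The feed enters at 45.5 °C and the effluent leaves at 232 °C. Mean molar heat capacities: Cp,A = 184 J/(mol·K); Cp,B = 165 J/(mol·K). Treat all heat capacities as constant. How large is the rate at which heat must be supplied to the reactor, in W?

Extent of reaction ξ = 0.580 × 2380 = 1380.4 mol/h
Reaction term: ξ·ΔH°_rxn = 1380.4 × 33.7 = 46519 kJ/h
Sensible, feed 45.5→25 °C: -8977.4 kJ/h
Outlet flows (mol/h): A 999.6, B 1380.4
Sensible, products 25→232 °C: 85220 kJ/h
Q = ΔH = 122760 kJ/h = 34.101 kW
Heat supplied = 34101 W

Q_in = 34100 W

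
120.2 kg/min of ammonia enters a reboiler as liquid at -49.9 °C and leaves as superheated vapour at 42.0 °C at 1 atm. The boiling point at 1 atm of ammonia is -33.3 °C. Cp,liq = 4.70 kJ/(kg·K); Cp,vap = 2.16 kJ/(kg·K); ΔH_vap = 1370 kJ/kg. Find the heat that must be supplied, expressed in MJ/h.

liquid -49.9→-33.3 °C: 78.02 kJ/kg
vaporisation at -33.3 °C: 1370 kJ/kg
vapour -33.3→42.0 °C: 162.65 kJ/kg
Δh = 78.02 + 1370 + 162.65 = 1610.7 kJ/kg
Q = ṁ·Δh = 120.2 kg/min × 1610.7 kJ/kg = 193600 kJ/min
|Q| = 3226.7 kW = 11616 MJ/h

Q = 11600 MJ/h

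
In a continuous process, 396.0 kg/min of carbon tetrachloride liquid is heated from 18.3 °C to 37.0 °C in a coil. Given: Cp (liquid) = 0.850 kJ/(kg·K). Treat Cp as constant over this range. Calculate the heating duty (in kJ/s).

Q = 105 kJ/s

Q = ṁ·Cp·ΔT = 396.0 × 0.850 × (37.0 − 18.3) = 6294.4 kJ/min
Converting: 6294.4 / 60 s = 104.91 kW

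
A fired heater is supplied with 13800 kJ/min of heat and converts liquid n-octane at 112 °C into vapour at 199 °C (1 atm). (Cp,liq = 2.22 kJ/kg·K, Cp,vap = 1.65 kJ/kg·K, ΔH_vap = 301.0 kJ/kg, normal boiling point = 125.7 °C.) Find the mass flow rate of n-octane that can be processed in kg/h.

ṁ = 1830 kg/h

Δh = 2.22×(125.7−112) + 301.0 + 1.65×(199−125.7) = 452.36 kJ/kg
Q = 13800 kJ/min = 230 kJ/s = 828000 kJ/h
ṁ = Q/Δh = 828000 / 452.36 = 1830.4 kg/h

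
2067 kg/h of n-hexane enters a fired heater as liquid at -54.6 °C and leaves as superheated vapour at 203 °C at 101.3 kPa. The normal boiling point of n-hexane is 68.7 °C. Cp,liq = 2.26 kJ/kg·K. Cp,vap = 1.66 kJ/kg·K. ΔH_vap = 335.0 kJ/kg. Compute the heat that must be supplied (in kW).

Q = 480 kW

liquid -54.6→68.7 °C: 278.66 kJ/kg
vaporisation at 68.7 °C: 335 kJ/kg
vapour 68.7→203 °C: 222.94 kJ/kg
Δh = 278.66 + 335 + 222.94 = 836.6 kJ/kg
Q = ṁ·Δh = 2067 kg/h × 836.6 kJ/kg = 1.7292e+06 kJ/h
|Q| = 480.35 kW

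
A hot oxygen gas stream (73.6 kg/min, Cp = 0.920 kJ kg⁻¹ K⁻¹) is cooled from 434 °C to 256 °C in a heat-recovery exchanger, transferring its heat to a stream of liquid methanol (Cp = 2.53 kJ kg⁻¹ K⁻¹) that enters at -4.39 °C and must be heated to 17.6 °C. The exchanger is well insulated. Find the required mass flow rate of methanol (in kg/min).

Heat released by hot stream: Q = 73.6 × 0.920 × (434 − 256) = 12053 kJ/min
Energy balance on cold side (adiabatic exchanger): Q = ṁ_c·Cp_c·(T_c,out − T_c,in)
ṁ_c = 12053 / [2.53 × (17.6 − -4.39)] = 216.64 kg/min

ṁ_c = 217 kg/min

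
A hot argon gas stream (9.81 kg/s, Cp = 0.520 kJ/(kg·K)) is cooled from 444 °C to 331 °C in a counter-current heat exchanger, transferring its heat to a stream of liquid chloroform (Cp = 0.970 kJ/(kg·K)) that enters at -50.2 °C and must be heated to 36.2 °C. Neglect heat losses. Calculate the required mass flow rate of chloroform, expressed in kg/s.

Heat released by hot stream: Q = 9.81 × 0.520 × (444 − 331) = 576.44 kJ/s
Energy balance on cold side (adiabatic exchanger): Q = ṁ_c·Cp_c·(T_c,out − T_c,in)
ṁ_c = 576.44 / [0.970 × (36.2 − -50.2)] = 6.878 kg/s

ṁ_c = 6.88 kg/s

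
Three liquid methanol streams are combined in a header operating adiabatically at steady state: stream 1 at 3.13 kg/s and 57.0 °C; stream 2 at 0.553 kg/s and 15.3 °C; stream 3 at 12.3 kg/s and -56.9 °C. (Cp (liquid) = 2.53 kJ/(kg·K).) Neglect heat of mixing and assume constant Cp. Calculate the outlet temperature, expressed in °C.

Adiabatic, steady state ⇒ Σ ṁᵢCp,ᵢ(T_out − Tᵢ) = 0
T_out = Σ ṁᵢCp,ᵢTᵢ / Σ ṁᵢCp,ᵢ
      = -1297.9 / 40.437 = -32.097 °C

T_out = -32.1 °C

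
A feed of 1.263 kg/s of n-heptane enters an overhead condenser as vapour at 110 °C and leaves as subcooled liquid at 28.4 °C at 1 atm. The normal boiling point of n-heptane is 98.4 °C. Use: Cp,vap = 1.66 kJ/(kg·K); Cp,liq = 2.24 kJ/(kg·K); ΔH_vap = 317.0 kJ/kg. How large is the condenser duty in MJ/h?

vapour 110→98.4 °C: -19.256 kJ/kg
condensation at 98.4 °C: -317 kJ/kg
liquid 98.4→28.4 °C: -156.8 kJ/kg
Δh = -19.256 + -317 + -156.8 = -493.06 kJ/kg
Q = ṁ·Δh = 1.263 kg/s × -493.06 kJ/kg = -622.73 kJ/s
|Q| = 622.73 kW = 2241.8 MJ/h

Q_c = 2240 MJ/h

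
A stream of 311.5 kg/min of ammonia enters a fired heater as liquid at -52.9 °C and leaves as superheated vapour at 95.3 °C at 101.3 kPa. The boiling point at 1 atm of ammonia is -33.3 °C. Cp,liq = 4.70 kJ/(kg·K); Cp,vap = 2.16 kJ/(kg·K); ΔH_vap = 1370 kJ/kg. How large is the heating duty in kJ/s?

liquid -52.9→-33.3 °C: 92.12 kJ/kg
vaporisation at -33.3 °C: 1370 kJ/kg
vapour -33.3→95.3 °C: 277.78 kJ/kg
Δh = 92.12 + 1370 + 277.78 = 1739.9 kJ/kg
Q = ṁ·Δh = 311.5 kg/min × 1739.9 kJ/kg = 541980 kJ/min
|Q| = 9033 kW

Q = 9030 kJ/s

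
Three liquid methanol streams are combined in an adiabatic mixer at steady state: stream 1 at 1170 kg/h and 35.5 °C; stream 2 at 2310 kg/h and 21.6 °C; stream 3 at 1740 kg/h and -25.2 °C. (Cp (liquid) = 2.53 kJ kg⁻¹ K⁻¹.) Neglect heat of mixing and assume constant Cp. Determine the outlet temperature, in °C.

T_out = 9.12 °C

Energy balance with Q = 0: Σ ṁᵢCp,ᵢ(T_out − Tᵢ) = 0
T_out = Σ ṁᵢCp,ᵢTᵢ / Σ ṁᵢCp,ᵢ
      = 120380 / 13207 = 9.1155 °C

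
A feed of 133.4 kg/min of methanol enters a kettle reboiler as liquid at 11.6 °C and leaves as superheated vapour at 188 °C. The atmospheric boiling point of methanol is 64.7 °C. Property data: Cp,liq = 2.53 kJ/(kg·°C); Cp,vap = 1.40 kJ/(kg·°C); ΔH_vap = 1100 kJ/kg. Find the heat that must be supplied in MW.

liquid 11.6→64.7 °C: 134.34 kJ/kg
vaporisation at 64.7 °C: 1100 kJ/kg
vapour 64.7→188 °C: 172.62 kJ/kg
Δh = 134.34 + 1100 + 172.62 = 1407 kJ/kg
Q = ṁ·Δh = 133.4 kg/min × 1407 kJ/kg = 187690 kJ/min
|Q| = 3128.1 kW = 3.1281 MW

Q = 3.13 MW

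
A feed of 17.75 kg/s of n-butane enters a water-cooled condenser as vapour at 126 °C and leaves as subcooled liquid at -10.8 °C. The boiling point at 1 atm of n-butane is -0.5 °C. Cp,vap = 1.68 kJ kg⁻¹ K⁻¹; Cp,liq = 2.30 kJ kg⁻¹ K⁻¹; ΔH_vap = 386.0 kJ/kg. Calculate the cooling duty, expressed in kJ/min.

Q_c = 663000 kJ/min

vapour 126→-0.5 °C: -212.52 kJ/kg
condensation at -0.5 °C: -386 kJ/kg
liquid -0.5→-10.8 °C: -23.69 kJ/kg
Δh = -212.52 + -386 + -23.69 = -622.21 kJ/kg
Q = ṁ·Δh = 17.75 kg/s × -622.21 kJ/kg = -11044 kJ/s
|Q| = 11044 kW = 662650 kJ/min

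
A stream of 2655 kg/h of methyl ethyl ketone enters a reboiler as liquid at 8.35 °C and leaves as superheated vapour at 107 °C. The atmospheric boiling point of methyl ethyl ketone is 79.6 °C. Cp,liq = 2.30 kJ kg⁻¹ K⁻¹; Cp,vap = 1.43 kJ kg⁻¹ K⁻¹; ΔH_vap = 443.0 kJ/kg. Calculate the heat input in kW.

liquid 8.35→79.6 °C: 163.88 kJ/kg
vaporisation at 79.6 °C: 443 kJ/kg
vapour 79.6→107 °C: 39.182 kJ/kg
Δh = 163.88 + 443 + 39.182 = 646.06 kJ/kg
Q = ṁ·Δh = 2655 kg/h × 646.06 kJ/kg = 1.7153e+06 kJ/h
|Q| = 476.47 kW

Q = 476 kW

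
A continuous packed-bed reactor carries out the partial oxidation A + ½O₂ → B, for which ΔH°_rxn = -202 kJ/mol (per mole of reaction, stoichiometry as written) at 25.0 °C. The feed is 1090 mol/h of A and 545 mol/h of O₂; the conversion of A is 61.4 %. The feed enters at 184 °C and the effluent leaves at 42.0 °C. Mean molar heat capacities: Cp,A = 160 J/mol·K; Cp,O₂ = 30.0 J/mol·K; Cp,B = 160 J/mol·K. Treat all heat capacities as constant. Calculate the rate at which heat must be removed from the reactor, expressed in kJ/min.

Q_out = 2710 kJ/min

Extent of reaction ξ = 0.614 × 1090 = 669.26 mol/h
Reaction term: ξ·ΔH°_rxn = 669.26 × -202 = -135190 kJ/h
Sensible, feed 184→25 °C: -30329 kJ/h
Outlet flows (mol/h): A 420.74, O₂ 210.37, B 669.26
Sensible, products 25→42.0 °C: 3072.1 kJ/h
Q = ΔH = -162450 kJ/h = -45.124 kW
Heat removed = 2707.5 kJ/min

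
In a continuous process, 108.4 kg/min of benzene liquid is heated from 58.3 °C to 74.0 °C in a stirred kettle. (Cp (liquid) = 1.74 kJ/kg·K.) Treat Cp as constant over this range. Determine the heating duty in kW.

Q = 49.4 kW

Q = ṁ·Cp·ΔT = 108.4 × 1.74 × (74.0 − 58.3) = 2961.3 kJ/min
Converting: 2961.3 / 60 s = 49.355 kW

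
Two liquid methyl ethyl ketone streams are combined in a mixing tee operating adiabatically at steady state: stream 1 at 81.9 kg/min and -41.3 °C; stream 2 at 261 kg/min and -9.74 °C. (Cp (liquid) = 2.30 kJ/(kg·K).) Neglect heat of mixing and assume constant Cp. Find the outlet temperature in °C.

T_out = -17.3 °C

Adiabatic, steady state ⇒ Σ ṁᵢCp,ᵢ(T_out − Tᵢ) = 0
Σ ṁᵢCp,ᵢTᵢ = 81.9×2.30×-41.3 + 261×2.30×-9.74 = -13627
Σ ṁᵢCp,ᵢ = 81.9×2.30 + 261×2.30 = 788.67
T_out = -13627 / 788.67 = -17.278 °C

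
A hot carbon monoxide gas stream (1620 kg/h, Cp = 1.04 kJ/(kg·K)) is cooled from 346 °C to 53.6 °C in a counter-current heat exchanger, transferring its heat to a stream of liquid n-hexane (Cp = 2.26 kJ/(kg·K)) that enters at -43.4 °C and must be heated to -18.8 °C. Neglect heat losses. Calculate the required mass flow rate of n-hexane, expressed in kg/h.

Heat released by hot stream: Q = 1620 × 1.04 × (346 − 53.6) = 492640 kJ/h
Energy balance on cold side (adiabatic exchanger): Q = ṁ_c·Cp_c·(T_c,out − T_c,in)
ṁ_c = 492640 / [2.26 × (-18.8 − -43.4)] = 8861 kg/h

ṁ_c = 8860 kg/h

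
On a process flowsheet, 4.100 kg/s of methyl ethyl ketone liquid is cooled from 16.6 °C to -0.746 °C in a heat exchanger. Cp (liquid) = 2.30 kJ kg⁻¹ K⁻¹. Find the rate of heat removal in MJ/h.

Q = ṁ·Cp·ΔT = 4.100 × 2.30 × (-0.746 − 16.6) = -163.57 kJ/s
Cooling duty = 588.86 MJ/h

Q_c = 589 MJ/h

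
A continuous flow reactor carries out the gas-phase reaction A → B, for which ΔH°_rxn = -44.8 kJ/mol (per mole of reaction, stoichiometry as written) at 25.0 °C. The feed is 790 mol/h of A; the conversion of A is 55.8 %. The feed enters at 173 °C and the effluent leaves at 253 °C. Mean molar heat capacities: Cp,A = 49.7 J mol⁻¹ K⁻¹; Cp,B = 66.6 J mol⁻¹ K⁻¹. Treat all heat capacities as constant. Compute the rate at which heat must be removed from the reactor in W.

Extent of reaction ξ = 0.558 × 790 = 440.82 mol/h
Reaction term: ξ·ΔH°_rxn = 440.82 × -44.8 = -19749 kJ/h
Sensible, feed 173→25 °C: -5810.9 kJ/h
Outlet flows (mol/h): A 349.18, B 440.82
Sensible, products 25→253 °C: 10651 kJ/h
Q = ΔH = -14909 kJ/h = -4.1414 kW
Heat removed = 4141.4 W

Q_out = 4140 W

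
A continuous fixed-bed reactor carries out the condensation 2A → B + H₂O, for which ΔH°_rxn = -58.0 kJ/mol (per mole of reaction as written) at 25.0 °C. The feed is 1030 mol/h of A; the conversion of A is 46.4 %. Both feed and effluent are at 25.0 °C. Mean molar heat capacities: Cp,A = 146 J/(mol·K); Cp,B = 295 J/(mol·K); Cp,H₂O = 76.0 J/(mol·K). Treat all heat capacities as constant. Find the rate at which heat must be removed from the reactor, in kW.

Extent of reaction ξ = 0.464 × 1030 / 2 = 238.96 mol/h
Reaction term: ξ·ΔH°_rxn = 238.96 × -58.0 = -13860 kJ/h
Q = ΔH = -13860 kJ/h = -3.8499 kW
Heat removed = 3.8499 kW

Q_out = 3.85 kW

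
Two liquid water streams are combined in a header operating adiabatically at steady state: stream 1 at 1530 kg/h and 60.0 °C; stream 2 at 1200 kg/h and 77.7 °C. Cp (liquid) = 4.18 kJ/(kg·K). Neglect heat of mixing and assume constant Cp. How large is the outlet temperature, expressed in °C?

No heat crosses the boundary, so H_out = H_in.
Σ ṁᵢCp,ᵢTᵢ = 1530×4.18×60.0 + 1200×4.18×77.7 = 773470
Σ ṁᵢCp,ᵢ = 1530×4.18 + 1200×4.18 = 11411
T_out = 773470 / 11411 = 67.78 °C

T_out = 67.8 °C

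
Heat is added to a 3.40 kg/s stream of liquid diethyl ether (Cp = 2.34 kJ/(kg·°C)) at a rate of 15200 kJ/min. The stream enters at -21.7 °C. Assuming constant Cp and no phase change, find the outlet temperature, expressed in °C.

Q = 15200 kJ/min = 253.33 kJ/s
ΔT = Q/(ṁ·Cp) = 253.33/(3.40×2.34) = 31.842 K
T_out = -21.7 + 31.842 = 10.142 °C

T_out = 10.1 °C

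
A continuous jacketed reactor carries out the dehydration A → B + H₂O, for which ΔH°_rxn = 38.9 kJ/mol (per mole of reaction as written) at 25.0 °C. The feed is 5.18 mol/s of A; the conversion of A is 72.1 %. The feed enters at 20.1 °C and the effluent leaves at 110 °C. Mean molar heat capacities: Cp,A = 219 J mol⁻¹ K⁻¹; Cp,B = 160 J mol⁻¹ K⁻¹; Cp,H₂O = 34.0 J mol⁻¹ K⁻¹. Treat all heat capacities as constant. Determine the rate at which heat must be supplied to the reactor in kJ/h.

Extent of reaction ξ = 0.721 × 5.18 = 3.7348 mol/s
Reaction term: ξ·ΔH°_rxn = 3.7348 × 38.9 = 145.28 kJ/s
Sensible, feed 20.1→25 °C: 5.5587 kJ/s
Outlet flows (mol/s): A 1.4452, B 3.7348, H₂O 3.7348
Sensible, products 25→110 °C: 88.489 kJ/s
Q = ΔH = 239.33 kJ/s = 239.33 kW
Heat supplied = 861590 kJ/h

Q_in = 862000 kJ/h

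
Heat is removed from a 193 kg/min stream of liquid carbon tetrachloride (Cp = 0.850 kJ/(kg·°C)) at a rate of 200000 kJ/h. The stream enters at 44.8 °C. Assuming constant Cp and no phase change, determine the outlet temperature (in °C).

T_out = 24.5 °C

Q = 200000 kJ/h = 3333.3 kJ/min
ΔT = Q/(ṁ·Cp) = 3333.3/(193×0.850) = 20.319 K
T_out = 44.8 − 20.319 = 24.481 °C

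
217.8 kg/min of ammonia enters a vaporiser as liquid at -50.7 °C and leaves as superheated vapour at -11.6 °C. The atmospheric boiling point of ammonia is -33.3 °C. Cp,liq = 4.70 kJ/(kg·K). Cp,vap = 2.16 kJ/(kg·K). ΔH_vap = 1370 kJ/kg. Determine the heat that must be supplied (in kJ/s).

liquid -50.7→-33.3 °C: 81.78 kJ/kg
vaporisation at -33.3 °C: 1370 kJ/kg
vapour -33.3→-11.6 °C: 46.872 kJ/kg
Δh = 81.78 + 1370 + 46.872 = 1498.7 kJ/kg
Q = ṁ·Δh = 217.8 kg/min × 1498.7 kJ/kg = 326410 kJ/min
|Q| = 5440.1 kW

Q = 5440 kJ/s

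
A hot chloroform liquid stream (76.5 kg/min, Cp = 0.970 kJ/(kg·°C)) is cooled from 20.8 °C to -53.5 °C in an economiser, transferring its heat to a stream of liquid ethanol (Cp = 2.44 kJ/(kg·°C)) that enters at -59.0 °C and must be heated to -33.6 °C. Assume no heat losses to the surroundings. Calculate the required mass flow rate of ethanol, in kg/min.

Heat released by hot stream: Q = 76.5 × 0.970 × (20.8 − -53.5) = 5513.4 kJ/min
Energy balance on cold side (adiabatic exchanger): Q = ṁ_c·Cp_c·(T_c,out − T_c,in)
ṁ_c = 5513.4 / [2.44 × (-33.6 − -59.0)] = 88.961 kg/min

ṁ_c = 89.0 kg/min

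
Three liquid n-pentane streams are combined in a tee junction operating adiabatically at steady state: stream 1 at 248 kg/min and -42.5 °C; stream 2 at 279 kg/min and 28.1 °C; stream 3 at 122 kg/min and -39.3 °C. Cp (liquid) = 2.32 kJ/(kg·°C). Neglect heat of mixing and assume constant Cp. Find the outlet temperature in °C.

Adiabatic, steady state ⇒ Σ ṁᵢCp,ᵢ(T_out − Tᵢ) = 0
Σ ṁᵢCp,ᵢTᵢ = 248×2.32×-42.5 + 279×2.32×28.1 + 122×2.32×-39.3 = -17388
Σ ṁᵢCp,ᵢ = 248×2.32 + 279×2.32 + 122×2.32 = 1505.7
T_out = -17388 / 1505.7 = -11.548 °C

T_out = -11.5 °C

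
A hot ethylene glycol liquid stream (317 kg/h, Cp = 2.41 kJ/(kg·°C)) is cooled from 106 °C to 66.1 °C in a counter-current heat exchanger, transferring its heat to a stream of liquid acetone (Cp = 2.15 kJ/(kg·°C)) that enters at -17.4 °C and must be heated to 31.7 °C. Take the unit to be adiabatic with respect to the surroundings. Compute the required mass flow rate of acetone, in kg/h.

ṁ_c = 289 kg/h

Heat released by hot stream: Q = 317 × 2.41 × (106 − 66.1) = 30482 kJ/h
Energy balance on cold side (adiabatic exchanger): Q = ṁ_c·Cp_c·(T_c,out − T_c,in)
ṁ_c = 30482 / [2.15 × (31.7 − -17.4)] = 288.75 kg/h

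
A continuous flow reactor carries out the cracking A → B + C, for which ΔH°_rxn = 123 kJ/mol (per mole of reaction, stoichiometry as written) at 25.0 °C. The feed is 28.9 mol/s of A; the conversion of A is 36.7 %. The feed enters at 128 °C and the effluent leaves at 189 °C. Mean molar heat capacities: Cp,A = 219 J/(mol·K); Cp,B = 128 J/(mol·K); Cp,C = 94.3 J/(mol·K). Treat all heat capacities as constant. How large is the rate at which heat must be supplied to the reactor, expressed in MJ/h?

Q_in = 6110 MJ/h

Extent of reaction ξ = 0.367 × 28.9 = 10.606 mol/s
Reaction term: ξ·ΔH°_rxn = 10.606 × 123 = 1304.6 kJ/s
Sensible, feed 128→25 °C: -651.9 kJ/s
Outlet flows (mol/s): A 18.294, B 10.606, C 10.606
Sensible, products 25→189 °C: 1043.7 kJ/s
Q = ΔH = 1696.4 kJ/s = 1696.4 kW
Heat supplied = 6107 MJ/h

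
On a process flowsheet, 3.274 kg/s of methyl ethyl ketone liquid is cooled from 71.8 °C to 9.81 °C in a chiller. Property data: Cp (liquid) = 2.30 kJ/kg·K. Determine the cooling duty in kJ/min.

Q = ṁ·Cp·ΔT = 3.274 × 2.30 × (9.81 − 71.8) = -466.8 kJ/s
Cooling duty = 28008 kJ/min

Q_c = 28000 kJ/min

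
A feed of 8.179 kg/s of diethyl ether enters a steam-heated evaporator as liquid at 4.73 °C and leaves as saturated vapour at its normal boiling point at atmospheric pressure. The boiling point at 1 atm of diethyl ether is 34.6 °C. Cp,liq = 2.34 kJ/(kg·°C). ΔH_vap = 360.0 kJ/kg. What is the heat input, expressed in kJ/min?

liquid 4.73→34.6 °C: 69.896 kJ/kg
vaporisation at 34.6 °C: 360 kJ/kg
Δh = 69.896 + 360 = 429.9 kJ/kg
Q = ṁ·Δh = 8.179 kg/s × 429.9 kJ/kg = 3516.1 kJ/s
|Q| = 3516.1 kW = 210970 kJ/min

Q = 211000 kJ/min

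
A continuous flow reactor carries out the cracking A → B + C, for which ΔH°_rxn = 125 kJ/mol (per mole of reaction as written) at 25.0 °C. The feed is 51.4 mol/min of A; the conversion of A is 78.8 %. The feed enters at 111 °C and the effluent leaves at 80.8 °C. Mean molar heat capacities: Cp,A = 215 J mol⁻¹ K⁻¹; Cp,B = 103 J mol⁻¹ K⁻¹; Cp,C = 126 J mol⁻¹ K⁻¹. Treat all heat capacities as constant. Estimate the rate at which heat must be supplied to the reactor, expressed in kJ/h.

Extent of reaction ξ = 0.788 × 51.4 = 40.503 mol/min
Reaction term: ξ·ΔH°_rxn = 40.503 × 125 = 5062.9 kJ/min
Sensible, feed 111→25 °C: -950.39 kJ/min
Outlet flows (mol/min): A 10.897, B 40.503, C 40.503
Sensible, products 25→80.8 °C: 648.29 kJ/min
Q = ΔH = 4760.8 kJ/min = 79.347 kW
Heat supplied = 285650 kJ/h

Q_in = 286000 kJ/h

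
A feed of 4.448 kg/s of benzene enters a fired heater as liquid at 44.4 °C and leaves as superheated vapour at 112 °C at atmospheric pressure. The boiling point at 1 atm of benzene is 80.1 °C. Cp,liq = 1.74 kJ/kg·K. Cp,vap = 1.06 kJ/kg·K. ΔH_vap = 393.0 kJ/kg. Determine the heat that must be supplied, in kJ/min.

liquid 44.4→80.1 °C: 62.118 kJ/kg
vaporisation at 80.1 °C: 393 kJ/kg
vapour 80.1→112 °C: 33.814 kJ/kg
Δh = 62.118 + 393 + 33.814 = 488.93 kJ/kg
Q = ṁ·Δh = 4.448 kg/s × 488.93 kJ/kg = 2174.8 kJ/s
|Q| = 2174.8 kW = 130490 kJ/min

Q = 130000 kJ/min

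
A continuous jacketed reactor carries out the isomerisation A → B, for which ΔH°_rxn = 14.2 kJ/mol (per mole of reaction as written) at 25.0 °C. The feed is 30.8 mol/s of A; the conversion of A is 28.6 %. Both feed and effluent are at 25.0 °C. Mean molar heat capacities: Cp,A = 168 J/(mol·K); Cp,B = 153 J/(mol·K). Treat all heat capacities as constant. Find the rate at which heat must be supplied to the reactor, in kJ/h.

Q_in = 450000 kJ/h

Extent of reaction ξ = 0.286 × 30.8 = 8.8088 mol/s
Reaction term: ξ·ΔH°_rxn = 8.8088 × 14.2 = 125.08 kJ/s
Q = ΔH = 125.08 kJ/s = 125.08 kW
Heat supplied = 450310 kJ/h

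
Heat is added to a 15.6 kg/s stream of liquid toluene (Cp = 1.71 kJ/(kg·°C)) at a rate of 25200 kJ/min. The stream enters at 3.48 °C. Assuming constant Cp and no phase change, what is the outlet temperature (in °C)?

Q = 25200 kJ/min = 420 kJ/s
ΔT = Q/(ṁ·Cp) = 420/(15.6×1.71) = 15.744 K
T_out = 3.48 + 15.744 = 19.224 °C

T_out = 19.2 °C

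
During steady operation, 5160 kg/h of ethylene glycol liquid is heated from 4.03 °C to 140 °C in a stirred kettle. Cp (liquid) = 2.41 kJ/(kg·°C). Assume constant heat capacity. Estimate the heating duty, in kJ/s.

Q = ṁ·Cp·ΔT = 5160 × 2.41 × (140 − 4.03) = 1.6909e+06 kJ/h
Converting: 1.6909e+06 / 3600 s = 469.69 kW

Q = 470 kJ/s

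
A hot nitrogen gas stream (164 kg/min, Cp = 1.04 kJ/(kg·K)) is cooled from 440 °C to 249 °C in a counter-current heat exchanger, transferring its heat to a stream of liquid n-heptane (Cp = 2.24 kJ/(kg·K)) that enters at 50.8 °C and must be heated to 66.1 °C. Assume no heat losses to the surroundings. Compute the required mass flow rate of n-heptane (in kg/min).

ṁ_c = 951 kg/min

Heat released by hot stream: Q = 164 × 1.04 × (440 − 249) = 32577 kJ/min
Energy balance on cold side (adiabatic exchanger): Q = ṁ_c·Cp_c·(T_c,out − T_c,in)
ṁ_c = 32577 / [2.24 × (66.1 − 50.8)] = 950.54 kg/min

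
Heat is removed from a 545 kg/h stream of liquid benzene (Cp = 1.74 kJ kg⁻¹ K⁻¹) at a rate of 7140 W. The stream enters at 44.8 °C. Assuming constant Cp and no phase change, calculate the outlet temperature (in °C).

Q = 7140 W = 25704 kJ/h
ΔT = Q/(ṁ·Cp) = 25704/(545×1.74) = 27.105 K
T_out = 44.8 − 27.105 = 17.695 °C

T_out = 17.7 °C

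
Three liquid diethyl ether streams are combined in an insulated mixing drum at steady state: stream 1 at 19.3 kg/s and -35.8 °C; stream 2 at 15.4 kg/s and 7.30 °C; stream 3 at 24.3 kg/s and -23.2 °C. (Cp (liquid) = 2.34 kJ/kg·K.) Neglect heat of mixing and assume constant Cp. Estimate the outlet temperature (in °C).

Energy balance with Q = 0: Σ ṁᵢCp,ᵢ(T_out − Tᵢ) = 0
T_out = Σ ṁᵢCp,ᵢTᵢ / Σ ṁᵢCp,ᵢ
      = -2672.9 / 138.06 = -19.361 °C

T_out = -19.4 °C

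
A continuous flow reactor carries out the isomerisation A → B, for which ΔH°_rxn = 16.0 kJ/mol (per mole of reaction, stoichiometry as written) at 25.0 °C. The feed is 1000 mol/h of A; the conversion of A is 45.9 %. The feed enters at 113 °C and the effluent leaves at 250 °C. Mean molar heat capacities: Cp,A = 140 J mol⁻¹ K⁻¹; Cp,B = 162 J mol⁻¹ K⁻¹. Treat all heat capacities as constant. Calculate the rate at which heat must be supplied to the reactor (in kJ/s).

Extent of reaction ξ = 0.459 × 1000 = 459 mol/h
Reaction term: ξ·ΔH°_rxn = 459 × 16.0 = 7344 kJ/h
Sensible, feed 113→25 °C: -12320 kJ/h
Outlet flows (mol/h): A 541, B 459
Sensible, products 25→250 °C: 33772 kJ/h
Q = ΔH = 28796 kJ/h = 7.9989 kW
Heat supplied = 7.9989 kJ/s

Q_in = 8.00 kJ/s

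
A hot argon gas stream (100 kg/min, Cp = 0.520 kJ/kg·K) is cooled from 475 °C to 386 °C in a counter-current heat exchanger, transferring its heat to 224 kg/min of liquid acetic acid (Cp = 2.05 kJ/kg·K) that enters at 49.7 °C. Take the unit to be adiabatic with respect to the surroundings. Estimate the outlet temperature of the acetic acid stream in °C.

T_c,out = 59.8 °C

Heat released by hot stream: Q = 100 × 0.520 × (475 − 386) = 4628 kJ/min
Energy balance on cold side (adiabatic exchanger): Q = ṁ_c·Cp_c·(T_c,out − T_c,in)
T_c,out = 49.7 + 4628/(224 × 2.05) = 59.778 °C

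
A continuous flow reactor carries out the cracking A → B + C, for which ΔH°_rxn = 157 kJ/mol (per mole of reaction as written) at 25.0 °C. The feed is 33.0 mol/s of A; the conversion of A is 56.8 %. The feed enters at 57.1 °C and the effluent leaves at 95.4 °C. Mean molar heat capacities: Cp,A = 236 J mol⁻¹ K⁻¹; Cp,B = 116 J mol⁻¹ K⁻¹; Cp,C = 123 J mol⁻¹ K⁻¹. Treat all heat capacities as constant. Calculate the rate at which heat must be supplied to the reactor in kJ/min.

Q_in = 195000 kJ/min

Extent of reaction ξ = 0.568 × 33.0 = 18.744 mol/s
Reaction term: ξ·ΔH°_rxn = 18.744 × 157 = 2942.8 kJ/s
Sensible, feed 57.1→25 °C: -249.99 kJ/s
Outlet flows (mol/s): A 14.256, B 18.744, C 18.744
Sensible, products 25→95.4 °C: 552.23 kJ/s
Q = ΔH = 3245 kJ/s = 3245 kW
Heat supplied = 194700 kJ/min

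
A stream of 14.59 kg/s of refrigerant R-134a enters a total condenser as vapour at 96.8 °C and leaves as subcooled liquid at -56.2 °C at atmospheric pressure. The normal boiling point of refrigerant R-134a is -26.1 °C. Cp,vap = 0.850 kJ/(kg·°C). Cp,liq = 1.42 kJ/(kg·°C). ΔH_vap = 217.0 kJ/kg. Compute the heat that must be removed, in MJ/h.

Q_c = 19100 MJ/h

vapour 96.8→-26.1 °C: -104.47 kJ/kg
condensation at -26.1 °C: -217 kJ/kg
liquid -26.1→-56.2 °C: -42.742 kJ/kg
Δh = -104.47 + -217 + -42.742 = -364.21 kJ/kg
Q = ṁ·Δh = 14.59 kg/s × -364.21 kJ/kg = -5313.8 kJ/s
|Q| = 5313.8 kW = 19130 MJ/h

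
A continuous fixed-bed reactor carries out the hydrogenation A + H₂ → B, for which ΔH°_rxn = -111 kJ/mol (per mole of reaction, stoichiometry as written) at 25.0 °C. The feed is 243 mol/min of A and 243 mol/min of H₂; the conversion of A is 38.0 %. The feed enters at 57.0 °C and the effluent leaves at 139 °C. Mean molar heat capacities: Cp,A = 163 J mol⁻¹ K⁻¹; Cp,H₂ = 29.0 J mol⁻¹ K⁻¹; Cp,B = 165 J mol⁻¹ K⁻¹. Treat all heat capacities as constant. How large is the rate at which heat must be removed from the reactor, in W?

Extent of reaction ξ = 0.380 × 243 = 92.34 mol/min
Reaction term: ξ·ΔH°_rxn = 92.34 × -111 = -10250 kJ/min
Sensible, feed 57.0→25 °C: -1493 kJ/min
Outlet flows (mol/min): A 150.66, H₂ 150.66, B 92.34
Sensible, products 25→139 °C: 5034.6 kJ/min
Q = ΔH = -6708.2 kJ/min = -111.8 kW
Heat removed = 111800 W

Q_out = 112000 W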